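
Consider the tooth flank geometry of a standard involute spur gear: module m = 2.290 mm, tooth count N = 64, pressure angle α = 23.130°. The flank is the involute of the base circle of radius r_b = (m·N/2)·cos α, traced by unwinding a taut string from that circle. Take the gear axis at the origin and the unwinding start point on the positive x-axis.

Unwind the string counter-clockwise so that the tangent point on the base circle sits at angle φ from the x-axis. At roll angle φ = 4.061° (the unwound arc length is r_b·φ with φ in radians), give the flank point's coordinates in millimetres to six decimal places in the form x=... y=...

pitch radius r_p = m·N/2 = 2.290·64/2 = 73.280000
base radius r_b = r_p·cos α = 73.280000·cos 23.130° = 67.389456
roll angle φ = 4.061° = 0.07087782 rad
x = r_b·(cos φ + φ·sin φ) = 67.389456·(0.99748922 + 0.07087782·0.07081849) = 67.558515
y = r_b·(sin φ − φ·cos φ) = 67.389456·(0.07081849 − 0.07087782·0.99748922) = 0.007994

x=67.558515 y=0.007994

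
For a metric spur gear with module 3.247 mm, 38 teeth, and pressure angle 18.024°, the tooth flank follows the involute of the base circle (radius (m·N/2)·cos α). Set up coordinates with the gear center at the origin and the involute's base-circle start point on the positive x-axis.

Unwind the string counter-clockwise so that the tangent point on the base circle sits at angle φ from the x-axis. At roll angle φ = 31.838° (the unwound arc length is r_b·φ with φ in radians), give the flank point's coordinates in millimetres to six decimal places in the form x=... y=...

pitch radius r_p = m·N/2 = 3.247·38/2 = 61.693000
base radius r_b = r_p·cos α = 61.693000·cos 18.024° = 58.665539
roll angle φ = 31.838° = 0.55567793 rad
x = r_b·(cos φ + φ·sin φ) = 58.665539·(0.84954302 + 0.55567793·0.52751935) = 67.035579
y = r_b·(sin φ − φ·cos φ) = 58.665539·(0.52751935 − 0.55567793·0.84954302) = 3.252831

x=67.035579 y=3.252831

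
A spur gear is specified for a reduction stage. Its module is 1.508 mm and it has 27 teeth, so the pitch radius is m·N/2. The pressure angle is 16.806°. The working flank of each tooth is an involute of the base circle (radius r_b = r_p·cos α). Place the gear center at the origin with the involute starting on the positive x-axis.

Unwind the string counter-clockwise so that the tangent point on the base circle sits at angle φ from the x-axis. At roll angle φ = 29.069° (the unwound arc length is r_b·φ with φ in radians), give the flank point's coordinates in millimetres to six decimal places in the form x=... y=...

pitch radius r_p = m·N/2 = 1.508·27/2 = 20.358000
base radius r_b = r_p·cos α = 20.358000·cos 16.806° = 19.488494
roll angle φ = 29.069° = 0.50734976 rad
x = r_b·(cos φ + φ·sin φ) = 19.488494·(0.87403523 + 0.50734976·0.48586255) = 21.837588
y = r_b·(sin φ − φ·cos φ) = 19.488494·(0.48586255 − 0.50734976·0.87403523) = 0.826721

x=21.837588 y=0.826721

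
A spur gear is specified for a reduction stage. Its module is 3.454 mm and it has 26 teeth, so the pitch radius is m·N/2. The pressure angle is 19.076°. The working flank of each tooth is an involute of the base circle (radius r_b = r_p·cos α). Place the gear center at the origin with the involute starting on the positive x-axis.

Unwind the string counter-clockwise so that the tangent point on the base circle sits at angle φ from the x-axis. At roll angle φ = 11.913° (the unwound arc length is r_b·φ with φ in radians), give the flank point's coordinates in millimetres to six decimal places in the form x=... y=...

x=43.343641 y=0.126600

pitch radius r_p = m·N/2 = 3.454·26/2 = 44.902000
base radius r_b = r_p·cos α = 44.902000·cos 19.076° = 42.436247
roll angle φ = 11.913° = 0.20792107 rad
x = r_b·(cos φ + φ·sin φ) = 42.436247·(0.97846217 + 0.20792107·0.20642620) = 43.343641
y = r_b·(sin φ − φ·cos φ) = 42.436247·(0.20642620 − 0.20792107·0.97846217) = 0.126600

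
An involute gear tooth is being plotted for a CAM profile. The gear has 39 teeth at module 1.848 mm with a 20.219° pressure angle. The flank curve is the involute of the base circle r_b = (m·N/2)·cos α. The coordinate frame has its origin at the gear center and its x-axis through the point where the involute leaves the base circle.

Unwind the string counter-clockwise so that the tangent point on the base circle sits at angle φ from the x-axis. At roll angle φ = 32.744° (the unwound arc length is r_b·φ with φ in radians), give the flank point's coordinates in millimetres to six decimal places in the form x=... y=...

pitch radius r_p = m·N/2 = 1.848·39/2 = 36.036000
base radius r_b = r_p·cos α = 36.036000·cos 20.219° = 33.815406
roll angle φ = 32.744° = 0.57149061 rad
x = r_b·(cos φ + φ·sin φ) = 33.815406·(0.84109566 + 0.57149061·0.54088640) = 38.894722
y = r_b·(sin φ − φ·cos φ) = 33.815406·(0.54088640 − 0.57149061·0.84109566) = 2.035962

x=38.894722 y=2.035962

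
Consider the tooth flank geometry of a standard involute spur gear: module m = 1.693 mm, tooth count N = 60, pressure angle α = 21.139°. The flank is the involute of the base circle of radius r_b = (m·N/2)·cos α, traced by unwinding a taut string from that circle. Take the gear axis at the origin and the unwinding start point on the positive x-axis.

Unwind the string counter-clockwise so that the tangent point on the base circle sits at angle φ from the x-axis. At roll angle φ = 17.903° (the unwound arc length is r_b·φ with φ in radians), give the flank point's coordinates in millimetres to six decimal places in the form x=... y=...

x=49.628710 y=0.477052

pitch radius r_p = m·N/2 = 1.693·60/2 = 50.790000
base radius r_b = r_p·cos α = 50.790000·cos 21.139° = 47.372253
roll angle φ = 17.903° = 0.31246630 rad
x = r_b·(cos φ + φ·sin φ) = 47.372253·(0.95157831 + 0.31246630·0.30740644) = 49.628710
y = r_b·(sin φ − φ·cos φ) = 47.372253·(0.30740644 − 0.31246630·0.95157831) = 0.477052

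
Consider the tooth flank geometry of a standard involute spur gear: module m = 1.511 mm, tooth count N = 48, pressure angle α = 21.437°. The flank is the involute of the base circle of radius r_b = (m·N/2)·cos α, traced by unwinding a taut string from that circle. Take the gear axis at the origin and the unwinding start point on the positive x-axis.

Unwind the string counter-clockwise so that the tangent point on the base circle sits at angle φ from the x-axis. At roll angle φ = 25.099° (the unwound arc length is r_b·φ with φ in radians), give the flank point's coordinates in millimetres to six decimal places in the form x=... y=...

pitch radius r_p = m·N/2 = 1.511·48/2 = 36.264000
base radius r_b = r_p·cos α = 36.264000·cos 21.437° = 33.755256
roll angle φ = 25.099° = 0.43806019 rad
x = r_b·(cos φ + φ·sin φ) = 33.755256·(0.90557620 + 0.43806019·0.42418362) = 36.840290
y = r_b·(sin φ − φ·cos φ) = 33.755256·(0.42418362 − 0.43806019·0.90557620) = 0.927822

x=36.840290 y=0.927822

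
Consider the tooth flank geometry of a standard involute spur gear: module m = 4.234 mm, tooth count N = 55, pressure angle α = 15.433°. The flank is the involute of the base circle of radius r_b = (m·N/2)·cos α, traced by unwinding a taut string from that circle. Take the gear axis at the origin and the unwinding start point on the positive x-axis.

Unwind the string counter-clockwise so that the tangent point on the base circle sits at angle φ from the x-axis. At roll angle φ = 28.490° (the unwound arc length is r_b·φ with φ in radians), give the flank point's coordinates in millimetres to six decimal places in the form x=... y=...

x=125.266011 y=4.486902

pitch radius r_p = m·N/2 = 4.234·55/2 = 116.435000
base radius r_b = r_p·cos α = 116.435000·cos 15.433° = 112.236621
roll angle φ = 28.490° = 0.49724430 rad
x = r_b·(cos φ + φ·sin φ) = 112.236621·(0.87890038 + 0.49724430·0.47700537) = 125.266011
y = r_b·(sin φ − φ·cos φ) = 112.236621·(0.47700537 − 0.49724430·0.87890038) = 4.486902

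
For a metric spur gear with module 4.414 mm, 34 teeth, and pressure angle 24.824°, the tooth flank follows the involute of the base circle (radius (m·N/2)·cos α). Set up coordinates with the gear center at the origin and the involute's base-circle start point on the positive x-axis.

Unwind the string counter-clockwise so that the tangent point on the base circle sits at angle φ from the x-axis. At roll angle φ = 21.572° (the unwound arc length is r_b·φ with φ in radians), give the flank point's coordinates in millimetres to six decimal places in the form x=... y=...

x=72.761949 y=1.194510

pitch radius r_p = m·N/2 = 4.414·34/2 = 75.038000
base radius r_b = r_p·cos α = 75.038000·cos 24.824° = 68.104616
roll angle φ = 21.572° = 0.37650243 rad
x = r_b·(cos φ + φ·sin φ) = 68.104616·(0.92995627 + 0.37650243·0.36767013) = 72.761949
y = r_b·(sin φ − φ·cos φ) = 68.104616·(0.36767013 − 0.37650243·0.92995627) = 1.194510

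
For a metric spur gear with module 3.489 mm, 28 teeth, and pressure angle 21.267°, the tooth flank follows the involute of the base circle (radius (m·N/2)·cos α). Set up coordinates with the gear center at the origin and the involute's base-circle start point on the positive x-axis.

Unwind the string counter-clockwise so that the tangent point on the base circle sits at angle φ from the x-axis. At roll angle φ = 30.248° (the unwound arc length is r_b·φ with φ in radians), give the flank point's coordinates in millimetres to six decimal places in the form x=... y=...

x=51.427734 y=2.170934

pitch radius r_p = m·N/2 = 3.489·28/2 = 48.846000
base radius r_b = r_p·cos α = 48.846000·cos 21.267° = 45.519602
roll angle φ = 30.248° = 0.52792719 rad
x = r_b·(cos φ + φ·sin φ) = 45.519602·(0.86385309 + 0.52792719·0.50374382) = 51.427734
y = r_b·(sin φ − φ·cos φ) = 45.519602·(0.50374382 − 0.52792719·0.86385309) = 2.170934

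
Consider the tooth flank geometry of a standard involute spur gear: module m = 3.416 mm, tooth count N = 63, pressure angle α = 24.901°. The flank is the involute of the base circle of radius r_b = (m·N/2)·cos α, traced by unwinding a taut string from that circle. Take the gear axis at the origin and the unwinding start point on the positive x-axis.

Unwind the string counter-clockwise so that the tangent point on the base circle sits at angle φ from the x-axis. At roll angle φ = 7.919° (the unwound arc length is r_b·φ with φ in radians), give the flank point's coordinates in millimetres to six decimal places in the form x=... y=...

pitch radius r_p = m·N/2 = 3.416·63/2 = 107.604000
base radius r_b = r_p·cos α = 107.604000·cos 24.901° = 97.600773
roll angle φ = 7.919° = 0.13821262 rad
x = r_b·(cos φ + φ·sin φ) = 97.600773·(0.99046383 + 0.13821262·0.13777300) = 98.528547
y = r_b·(sin φ − φ·cos φ) = 97.600773·(0.13777300 − 0.13821262·0.99046383) = 0.085732

x=98.528547 y=0.085732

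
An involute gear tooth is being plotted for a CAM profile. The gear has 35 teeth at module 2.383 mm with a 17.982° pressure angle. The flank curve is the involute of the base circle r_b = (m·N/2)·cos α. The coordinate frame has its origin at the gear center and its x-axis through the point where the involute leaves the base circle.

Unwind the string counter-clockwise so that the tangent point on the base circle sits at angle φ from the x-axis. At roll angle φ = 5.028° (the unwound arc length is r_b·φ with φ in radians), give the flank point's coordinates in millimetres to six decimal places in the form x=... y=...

pitch radius r_p = m·N/2 = 2.383·35/2 = 41.702500
base radius r_b = r_p·cos α = 41.702500·cos 17.982° = 39.665481
roll angle φ = 5.028° = 0.08775515 rad
x = r_b·(cos φ + φ·sin φ) = 39.665481·(0.99615199 + 0.08775515·0.08764256) = 39.817918
y = r_b·(sin φ − φ·cos φ) = 39.665481·(0.08764256 − 0.08775515·0.99615199) = 0.008928

x=39.817918 y=0.008928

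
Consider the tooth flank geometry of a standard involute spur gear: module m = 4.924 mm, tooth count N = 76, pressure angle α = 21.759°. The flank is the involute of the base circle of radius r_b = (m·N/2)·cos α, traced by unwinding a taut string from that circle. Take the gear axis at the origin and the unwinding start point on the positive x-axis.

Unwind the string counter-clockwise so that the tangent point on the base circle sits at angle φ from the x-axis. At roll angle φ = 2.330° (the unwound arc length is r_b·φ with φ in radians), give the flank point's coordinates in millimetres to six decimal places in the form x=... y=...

pitch radius r_p = m·N/2 = 4.924·76/2 = 187.112000
base radius r_b = r_p·cos α = 187.112000·cos 21.759° = 173.780520
roll angle φ = 2.330° = 0.04066617 rad
x = r_b·(cos φ + φ·sin φ) = 173.780520·(0.99917325 + 0.04066617·0.04065496) = 173.924154
y = r_b·(sin φ − φ·cos φ) = 173.780520·(0.04065496 − 0.04066617·0.99917325) = 0.003895

x=173.924154 y=0.003895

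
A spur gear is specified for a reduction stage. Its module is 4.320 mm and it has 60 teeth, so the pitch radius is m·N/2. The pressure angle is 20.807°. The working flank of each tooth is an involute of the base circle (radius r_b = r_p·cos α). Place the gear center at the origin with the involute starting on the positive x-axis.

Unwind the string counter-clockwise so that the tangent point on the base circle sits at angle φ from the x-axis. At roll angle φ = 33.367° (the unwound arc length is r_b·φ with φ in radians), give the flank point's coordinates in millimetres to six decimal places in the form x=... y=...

pitch radius r_p = m·N/2 = 4.320·60/2 = 129.600000
base radius r_b = r_p·cos α = 129.600000·cos 20.807° = 121.147784
roll angle φ = 33.367° = 0.58236401 rad
x = r_b·(cos φ + φ·sin φ) = 121.147784·(0.83516478 + 0.58236401·0.54999981) = 139.982009
y = r_b·(sin φ − φ·cos φ) = 121.147784·(0.54999981 − 0.58236401·0.83516478) = 7.708621

x=139.982009 y=7.708621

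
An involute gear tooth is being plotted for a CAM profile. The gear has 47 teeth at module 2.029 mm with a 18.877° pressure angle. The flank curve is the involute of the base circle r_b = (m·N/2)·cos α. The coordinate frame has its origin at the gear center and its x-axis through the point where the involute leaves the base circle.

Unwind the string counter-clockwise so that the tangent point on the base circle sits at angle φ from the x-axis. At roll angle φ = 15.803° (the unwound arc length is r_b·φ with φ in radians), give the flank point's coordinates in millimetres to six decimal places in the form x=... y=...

x=46.800570 y=0.313157

pitch radius r_p = m·N/2 = 2.029·47/2 = 47.681500
base radius r_b = r_p·cos α = 47.681500·cos 18.877° = 45.116965
roll angle φ = 15.803° = 0.27581438 rad
x = r_b·(cos φ + φ·sin φ) = 45.116965·(0.96220374 + 0.27581438·0.27233063) = 46.800570
y = r_b·(sin φ − φ·cos φ) = 45.116965·(0.27233063 − 0.27581438·0.96220374) = 0.313157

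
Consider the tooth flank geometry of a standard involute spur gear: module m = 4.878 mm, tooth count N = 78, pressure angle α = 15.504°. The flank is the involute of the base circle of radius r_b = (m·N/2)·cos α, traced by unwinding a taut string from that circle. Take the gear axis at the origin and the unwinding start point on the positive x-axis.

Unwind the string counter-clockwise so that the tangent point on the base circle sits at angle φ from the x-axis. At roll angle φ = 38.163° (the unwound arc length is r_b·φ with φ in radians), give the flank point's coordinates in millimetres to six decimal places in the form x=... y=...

x=219.583916 y=17.268543

pitch radius r_p = m·N/2 = 4.878·78/2 = 190.242000
base radius r_b = r_p·cos α = 190.242000·cos 15.504° = 183.319435
roll angle φ = 38.163° = 0.66607000 rad
x = r_b·(cos φ + φ·sin φ) = 183.319435·(0.78625608 + 0.66607000·0.61790078) = 219.583916
y = r_b·(sin φ − φ·cos φ) = 183.319435·(0.61790078 − 0.66607000·0.78625608) = 17.268543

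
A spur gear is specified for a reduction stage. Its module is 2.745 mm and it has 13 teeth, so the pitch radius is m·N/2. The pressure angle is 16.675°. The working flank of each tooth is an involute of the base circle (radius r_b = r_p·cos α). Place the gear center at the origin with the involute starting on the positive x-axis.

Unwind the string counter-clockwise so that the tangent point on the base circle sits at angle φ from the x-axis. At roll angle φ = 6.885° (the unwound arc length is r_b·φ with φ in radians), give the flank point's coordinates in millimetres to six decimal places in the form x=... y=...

x=17.215143 y=0.009872

pitch radius r_p = m·N/2 = 2.745·13/2 = 17.842500
base radius r_b = r_p·cos α = 17.842500·cos 16.675° = 17.092183
roll angle φ = 6.885° = 0.12016592 rad
x = r_b·(cos φ + φ·sin φ) = 17.092183·(0.99278876 + 0.12016592·0.11987693) = 17.215143
y = r_b·(sin φ − φ·cos φ) = 17.092183·(0.11987693 − 0.12016592·0.99278876) = 0.009872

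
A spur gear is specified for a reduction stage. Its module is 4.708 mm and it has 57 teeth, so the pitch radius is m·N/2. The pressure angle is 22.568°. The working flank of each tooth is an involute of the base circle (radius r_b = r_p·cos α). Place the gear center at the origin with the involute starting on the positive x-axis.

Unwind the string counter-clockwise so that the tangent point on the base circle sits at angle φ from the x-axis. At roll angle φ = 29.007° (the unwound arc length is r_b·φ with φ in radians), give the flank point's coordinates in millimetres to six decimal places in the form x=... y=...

pitch radius r_p = m·N/2 = 4.708·57/2 = 134.178000
base radius r_b = r_p·cos α = 134.178000·cos 22.568° = 123.903280
roll angle φ = 29.007° = 0.50626766 rad
x = r_b·(cos φ + φ·sin φ) = 123.903280·(0.87456047 + 0.50626766·0.48491647) = 138.778859
y = r_b·(sin φ − φ·cos φ) = 123.903280·(0.48491647 − 0.50626766·0.87456047) = 5.223117

x=138.778859 y=5.223117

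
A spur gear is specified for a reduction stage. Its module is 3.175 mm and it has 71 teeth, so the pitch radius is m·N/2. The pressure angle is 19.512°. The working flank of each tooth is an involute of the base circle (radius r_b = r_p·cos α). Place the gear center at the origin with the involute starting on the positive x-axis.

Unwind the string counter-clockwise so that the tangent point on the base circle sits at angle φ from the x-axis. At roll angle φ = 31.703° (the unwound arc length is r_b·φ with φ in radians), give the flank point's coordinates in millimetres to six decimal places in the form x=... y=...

pitch radius r_p = m·N/2 = 3.175·71/2 = 112.712500
base radius r_b = r_p·cos α = 112.712500·cos 19.512° = 106.239597
roll angle φ = 31.703° = 0.55332173 rad
x = r_b·(cos φ + φ·sin φ) = 106.239597·(0.85078359 + 0.55332173·0.52551620) = 121.279206
y = r_b·(sin φ − φ·cos φ) = 106.239597·(0.52551620 − 0.55332173·0.85078359) = 5.817590

x=121.279206 y=5.817590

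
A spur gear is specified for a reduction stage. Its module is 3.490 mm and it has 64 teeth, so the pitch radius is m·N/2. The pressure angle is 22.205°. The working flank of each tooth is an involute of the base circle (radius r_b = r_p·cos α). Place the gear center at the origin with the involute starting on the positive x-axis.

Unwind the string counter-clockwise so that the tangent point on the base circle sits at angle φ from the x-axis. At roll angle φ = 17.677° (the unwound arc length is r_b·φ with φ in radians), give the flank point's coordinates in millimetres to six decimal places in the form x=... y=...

x=108.202046 y=1.002553

pitch radius r_p = m·N/2 = 3.490·64/2 = 111.680000
base radius r_b = r_p·cos α = 111.680000·cos 22.205° = 103.397544
roll angle φ = 17.677° = 0.30852185 rad
x = r_b·(cos φ + φ·sin φ) = 103.397544·(0.95278345 + 0.30852185·0.30365061) = 108.202046
y = r_b·(sin φ − φ·cos φ) = 103.397544·(0.30365061 − 0.30852185·0.95278345) = 1.002553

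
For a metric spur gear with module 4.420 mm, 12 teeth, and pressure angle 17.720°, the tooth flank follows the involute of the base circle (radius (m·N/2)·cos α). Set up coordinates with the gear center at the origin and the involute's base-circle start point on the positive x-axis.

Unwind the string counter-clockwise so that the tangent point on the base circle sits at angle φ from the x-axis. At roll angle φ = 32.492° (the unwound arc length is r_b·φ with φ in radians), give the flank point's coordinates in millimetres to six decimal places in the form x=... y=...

x=29.002988 y=1.486868

pitch radius r_p = m·N/2 = 4.420·12/2 = 26.520000
base radius r_b = r_p·cos α = 26.520000·cos 17.720° = 25.261766
roll angle φ = 32.492° = 0.56709238 rad
x = r_b·(cos φ + φ·sin φ) = 25.261766·(0.84346646 + 0.56709238·0.53718184) = 29.002988
y = r_b·(sin φ − φ·cos φ) = 25.261766·(0.53718184 − 0.56709238·0.84346646) = 1.486868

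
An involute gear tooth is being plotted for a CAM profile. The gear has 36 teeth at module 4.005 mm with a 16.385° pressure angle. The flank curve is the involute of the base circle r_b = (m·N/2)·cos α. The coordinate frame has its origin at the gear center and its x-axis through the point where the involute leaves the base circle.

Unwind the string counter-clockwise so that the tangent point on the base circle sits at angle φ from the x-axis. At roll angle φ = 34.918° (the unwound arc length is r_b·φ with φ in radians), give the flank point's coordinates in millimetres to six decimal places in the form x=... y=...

pitch radius r_p = m·N/2 = 4.005·36/2 = 72.090000
base radius r_b = r_p·cos α = 72.090000·cos 16.385° = 69.162271
roll angle φ = 34.918° = 0.60943407 rad
x = r_b·(cos φ + φ·sin φ) = 69.162271·(0.81997209 + 0.60943407·0.57240350) = 80.837850
y = r_b·(sin φ − φ·cos φ) = 69.162271·(0.57240350 − 0.60943407·0.81997209) = 5.027030

x=80.837850 y=5.027030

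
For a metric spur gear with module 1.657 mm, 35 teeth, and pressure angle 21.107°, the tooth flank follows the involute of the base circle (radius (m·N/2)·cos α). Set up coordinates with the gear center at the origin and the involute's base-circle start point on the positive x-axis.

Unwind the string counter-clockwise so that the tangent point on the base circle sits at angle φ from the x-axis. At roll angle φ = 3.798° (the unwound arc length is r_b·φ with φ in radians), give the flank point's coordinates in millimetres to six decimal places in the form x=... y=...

pitch radius r_p = m·N/2 = 1.657·35/2 = 28.997500
base radius r_b = r_p·cos α = 28.997500·cos 21.107° = 27.052045
roll angle φ = 3.798° = 0.06628760 rad
x = r_b·(cos φ + φ·sin φ) = 27.052045·(0.99780378 + 0.06628760·0.06623907) = 27.111413
y = r_b·(sin φ − φ·cos φ) = 27.052045·(0.06623907 − 0.06628760·0.99780378) = 0.002625

x=27.111413 y=0.002625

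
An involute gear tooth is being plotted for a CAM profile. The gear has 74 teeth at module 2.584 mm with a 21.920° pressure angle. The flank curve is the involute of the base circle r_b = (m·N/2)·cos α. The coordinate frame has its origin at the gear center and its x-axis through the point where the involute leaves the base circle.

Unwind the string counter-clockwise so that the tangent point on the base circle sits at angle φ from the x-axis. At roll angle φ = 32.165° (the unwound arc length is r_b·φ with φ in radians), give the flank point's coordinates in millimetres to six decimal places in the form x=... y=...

x=101.590500 y=5.067771

pitch radius r_p = m·N/2 = 2.584·74/2 = 95.608000
base radius r_b = r_p·cos α = 95.608000·cos 21.920° = 88.696115
roll angle φ = 32.165° = 0.56138515 rad
x = r_b·(cos φ + φ·sin φ) = 88.696115·(0.84651852 + 0.56138515·0.53235927) = 101.590500
y = r_b·(sin φ − φ·cos φ) = 88.696115·(0.53235927 − 0.56138515·0.84651852) = 5.067771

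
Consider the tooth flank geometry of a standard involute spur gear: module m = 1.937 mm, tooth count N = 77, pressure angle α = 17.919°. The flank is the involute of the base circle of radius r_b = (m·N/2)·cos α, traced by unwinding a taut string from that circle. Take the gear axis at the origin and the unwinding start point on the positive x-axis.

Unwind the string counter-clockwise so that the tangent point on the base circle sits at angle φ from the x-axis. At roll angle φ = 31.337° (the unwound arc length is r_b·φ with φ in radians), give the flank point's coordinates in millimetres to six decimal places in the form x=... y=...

x=80.789414 y=3.755186

pitch radius r_p = m·N/2 = 1.937·77/2 = 74.574500
base radius r_b = r_p·cos α = 74.574500·cos 17.919° = 70.957072
roll angle φ = 31.337° = 0.54693383 rad
x = r_b·(cos φ + φ·sin φ) = 70.957072·(0.85412316 + 0.54693383·0.52007079) = 80.789414
y = r_b·(sin φ − φ·cos φ) = 70.957072·(0.52007079 − 0.54693383·0.85412316) = 3.755186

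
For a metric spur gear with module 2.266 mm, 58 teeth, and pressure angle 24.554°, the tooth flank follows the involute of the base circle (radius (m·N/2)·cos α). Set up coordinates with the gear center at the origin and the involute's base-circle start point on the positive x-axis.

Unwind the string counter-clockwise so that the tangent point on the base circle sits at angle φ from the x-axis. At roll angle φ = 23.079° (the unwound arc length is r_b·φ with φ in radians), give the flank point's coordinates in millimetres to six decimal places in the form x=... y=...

pitch radius r_p = m·N/2 = 2.266·58/2 = 65.714000
base radius r_b = r_p·cos α = 65.714000·cos 24.554° = 59.771485
roll angle φ = 23.079° = 0.40280454 rad
x = r_b·(cos φ + φ·sin φ) = 59.771485·(0.91996523 + 0.40280454·0.39199996) = 64.425567
y = r_b·(sin φ − φ·cos φ) = 59.771485·(0.39199996 − 0.40280454·0.91996523) = 1.281129

x=64.425567 y=1.281129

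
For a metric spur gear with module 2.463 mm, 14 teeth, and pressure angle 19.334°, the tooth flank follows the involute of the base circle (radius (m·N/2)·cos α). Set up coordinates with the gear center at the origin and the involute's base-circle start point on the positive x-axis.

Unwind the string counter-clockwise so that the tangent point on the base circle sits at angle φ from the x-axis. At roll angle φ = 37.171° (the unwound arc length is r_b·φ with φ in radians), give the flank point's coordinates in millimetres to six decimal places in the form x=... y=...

x=19.340407 y=1.419339

pitch radius r_p = m·N/2 = 2.463·14/2 = 17.241000
base radius r_b = r_p·cos α = 17.241000·cos 19.334° = 16.268688
roll angle φ = 37.171° = 0.64875634 rad
x = r_b·(cos φ + φ·sin φ) = 16.268688·(0.79683583 + 0.64875634·0.60419588) = 19.340407
y = r_b·(sin φ − φ·cos φ) = 16.268688·(0.60419588 − 0.64875634·0.79683583) = 1.419339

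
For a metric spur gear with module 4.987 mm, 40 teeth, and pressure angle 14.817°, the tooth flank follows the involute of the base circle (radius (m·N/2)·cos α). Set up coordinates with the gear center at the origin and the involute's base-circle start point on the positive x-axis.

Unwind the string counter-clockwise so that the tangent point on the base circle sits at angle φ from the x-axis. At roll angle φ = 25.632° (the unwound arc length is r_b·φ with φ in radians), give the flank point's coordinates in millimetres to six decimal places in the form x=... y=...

x=105.594756 y=2.820487

pitch radius r_p = m·N/2 = 4.987·40/2 = 99.740000
base radius r_b = r_p·cos α = 99.740000·cos 14.817° = 96.423401
roll angle φ = 25.632° = 0.44736279 rad
x = r_b·(cos φ + φ·sin φ) = 96.423401·(0.90159106 + 0.44736279·0.43258936) = 105.594756
y = r_b·(sin φ − φ·cos φ) = 96.423401·(0.43258936 − 0.44736279·0.90159106) = 2.820487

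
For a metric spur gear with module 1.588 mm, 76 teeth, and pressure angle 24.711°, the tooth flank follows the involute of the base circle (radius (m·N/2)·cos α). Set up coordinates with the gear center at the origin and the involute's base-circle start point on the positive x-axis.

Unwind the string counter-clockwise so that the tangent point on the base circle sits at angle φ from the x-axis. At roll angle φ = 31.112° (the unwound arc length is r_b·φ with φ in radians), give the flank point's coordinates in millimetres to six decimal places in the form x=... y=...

pitch radius r_p = m·N/2 = 1.588·76/2 = 60.344000
base radius r_b = r_p·cos α = 60.344000·cos 24.711° = 54.818175
roll angle φ = 31.112° = 0.54300684 rad
x = r_b·(cos φ + φ·sin φ) = 54.818175·(0.85615888 + 0.54300684·0.51671265) = 62.313869
y = r_b·(sin φ − φ·cos φ) = 54.818175·(0.51671265 − 0.54300684·0.85615888) = 2.840268

x=62.313869 y=2.840268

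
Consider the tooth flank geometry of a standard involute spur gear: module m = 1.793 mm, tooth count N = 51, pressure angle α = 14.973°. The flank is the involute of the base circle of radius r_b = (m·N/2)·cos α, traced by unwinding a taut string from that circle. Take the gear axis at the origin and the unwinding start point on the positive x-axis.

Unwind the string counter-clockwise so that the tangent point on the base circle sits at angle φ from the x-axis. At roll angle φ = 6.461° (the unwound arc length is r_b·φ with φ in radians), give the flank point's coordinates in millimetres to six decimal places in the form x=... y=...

pitch radius r_p = m·N/2 = 1.793·51/2 = 45.721500
base radius r_b = r_p·cos α = 45.721500·cos 14.973° = 44.169149
roll angle φ = 6.461° = 0.11276572 rad
x = r_b·(cos φ + φ·sin φ) = 44.169149·(0.99364868 + 0.11276572·0.11252688) = 44.449087
y = r_b·(sin φ − φ·cos φ) = 44.169149·(0.11252688 − 0.11276572·0.99364868) = 0.021085

x=44.449087 y=0.021085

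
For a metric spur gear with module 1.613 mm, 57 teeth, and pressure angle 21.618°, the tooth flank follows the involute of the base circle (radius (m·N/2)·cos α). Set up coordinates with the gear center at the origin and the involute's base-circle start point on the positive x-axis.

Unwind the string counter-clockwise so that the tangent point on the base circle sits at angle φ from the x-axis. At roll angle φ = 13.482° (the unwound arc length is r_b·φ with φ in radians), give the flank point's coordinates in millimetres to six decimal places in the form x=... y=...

x=43.903787 y=0.184574

pitch radius r_p = m·N/2 = 1.613·57/2 = 45.970500
base radius r_b = r_p·cos α = 45.970500·cos 21.618° = 42.736971
roll angle φ = 13.482° = 0.23530529 rad
x = r_b·(cos φ + φ·sin φ) = 42.736971·(0.97244321 + 0.23530529·0.23313987) = 43.903787
y = r_b·(sin φ − φ·cos φ) = 42.736971·(0.23313987 − 0.23530529·0.97244321) = 0.184574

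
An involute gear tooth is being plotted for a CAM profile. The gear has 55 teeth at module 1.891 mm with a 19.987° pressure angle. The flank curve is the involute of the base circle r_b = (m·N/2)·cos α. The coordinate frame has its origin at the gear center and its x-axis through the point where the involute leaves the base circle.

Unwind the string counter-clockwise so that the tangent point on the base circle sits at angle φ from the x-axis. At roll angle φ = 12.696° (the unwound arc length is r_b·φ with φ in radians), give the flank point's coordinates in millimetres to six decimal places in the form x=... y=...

x=50.055500 y=0.176370

pitch radius r_p = m·N/2 = 1.891·55/2 = 52.002500
base radius r_b = r_p·cos α = 52.002500·cos 19.987° = 48.870400
roll angle φ = 12.696° = 0.22158700 rad
x = r_b·(cos φ + φ·sin φ) = 48.870400·(0.97554989 + 0.22158700·0.21977810) = 50.055500
y = r_b·(sin φ − φ·cos φ) = 48.870400·(0.21977810 − 0.22158700·0.97554989) = 0.176370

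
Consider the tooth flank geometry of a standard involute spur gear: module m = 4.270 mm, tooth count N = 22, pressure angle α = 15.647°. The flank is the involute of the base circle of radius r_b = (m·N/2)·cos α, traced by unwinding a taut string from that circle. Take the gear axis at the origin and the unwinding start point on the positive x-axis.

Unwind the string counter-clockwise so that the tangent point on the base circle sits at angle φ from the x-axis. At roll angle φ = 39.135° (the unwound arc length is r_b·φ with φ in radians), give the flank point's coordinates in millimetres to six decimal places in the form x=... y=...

x=54.580909 y=4.583836

pitch radius r_p = m·N/2 = 4.270·22/2 = 46.970000
base radius r_b = r_p·cos α = 46.970000·cos 15.647° = 45.229369
roll angle φ = 39.135° = 0.68303460 rad
x = r_b·(cos φ + φ·sin φ) = 45.229369·(0.77566100 + 0.68303460·0.63114975) = 54.580909
y = r_b·(sin φ − φ·cos φ) = 45.229369·(0.63114975 − 0.68303460·0.77566100) = 4.583836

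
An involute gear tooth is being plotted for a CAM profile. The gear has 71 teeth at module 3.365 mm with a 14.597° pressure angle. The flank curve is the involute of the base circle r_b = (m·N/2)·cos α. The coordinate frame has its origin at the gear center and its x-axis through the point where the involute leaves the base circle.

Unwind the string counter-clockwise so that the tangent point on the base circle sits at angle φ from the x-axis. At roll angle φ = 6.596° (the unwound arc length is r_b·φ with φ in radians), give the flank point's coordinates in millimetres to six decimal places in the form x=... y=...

x=116.365196 y=0.058714

pitch radius r_p = m·N/2 = 3.365·71/2 = 119.457500
base radius r_b = r_p·cos α = 119.457500·cos 14.597° = 115.601695
roll angle φ = 6.596° = 0.11512192 rad
x = r_b·(cos φ + φ·sin φ) = 115.601695·(0.99338079 + 0.11512192·0.11486780) = 116.365196
y = r_b·(sin φ − φ·cos φ) = 115.601695·(0.11486780 − 0.11512192·0.99338079) = 0.058714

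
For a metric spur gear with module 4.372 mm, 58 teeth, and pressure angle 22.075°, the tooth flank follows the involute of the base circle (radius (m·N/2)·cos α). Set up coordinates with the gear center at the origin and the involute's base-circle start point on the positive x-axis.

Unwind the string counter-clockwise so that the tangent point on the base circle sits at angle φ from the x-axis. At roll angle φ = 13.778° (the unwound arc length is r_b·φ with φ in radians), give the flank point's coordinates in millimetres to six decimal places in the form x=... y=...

pitch radius r_p = m·N/2 = 4.372·58/2 = 126.788000
base radius r_b = r_p·cos α = 126.788000·cos 22.075° = 117.493514
roll angle φ = 13.778° = 0.24047146 rad
x = r_b·(cos φ + φ·sin φ) = 117.493514·(0.97122580 + 0.24047146·0.23816055) = 120.841682
y = r_b·(sin φ − φ·cos φ) = 117.493514·(0.23816055 − 0.24047146·0.97122580) = 0.541464

x=120.841682 y=0.541464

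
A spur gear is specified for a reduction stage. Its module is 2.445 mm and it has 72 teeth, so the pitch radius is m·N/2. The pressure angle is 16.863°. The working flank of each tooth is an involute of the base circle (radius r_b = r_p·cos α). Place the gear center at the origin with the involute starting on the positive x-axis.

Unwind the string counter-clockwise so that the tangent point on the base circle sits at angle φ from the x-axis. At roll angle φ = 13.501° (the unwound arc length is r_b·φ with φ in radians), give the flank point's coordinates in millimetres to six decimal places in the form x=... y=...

x=86.541446 y=0.365333

pitch radius r_p = m·N/2 = 2.445·72/2 = 88.020000
base radius r_b = r_p·cos α = 88.020000·cos 16.863° = 84.235238
roll angle φ = 13.501° = 0.23563690 rad
x = r_b·(cos φ + φ·sin φ) = 84.235238·(0.97236585 + 0.23563690·0.23346233) = 86.541446
y = r_b·(sin φ − φ·cos φ) = 84.235238·(0.23346233 − 0.23563690·0.97236585) = 0.365333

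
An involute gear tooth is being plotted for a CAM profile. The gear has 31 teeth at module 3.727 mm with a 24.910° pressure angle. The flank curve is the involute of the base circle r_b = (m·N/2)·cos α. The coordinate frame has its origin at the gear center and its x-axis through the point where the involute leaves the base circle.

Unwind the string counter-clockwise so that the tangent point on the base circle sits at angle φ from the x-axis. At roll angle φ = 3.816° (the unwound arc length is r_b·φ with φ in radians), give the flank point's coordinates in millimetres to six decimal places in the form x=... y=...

pitch radius r_p = m·N/2 = 3.727·31/2 = 57.768500
base radius r_b = r_p·cos α = 57.768500·cos 24.910° = 52.394326
roll angle φ = 3.816° = 0.06660176 rad
x = r_b·(cos φ + φ·sin φ) = 52.394326·(0.99778292 + 0.06660176·0.06655254) = 52.510403
y = r_b·(sin φ − φ·cos φ) = 52.394326·(0.06655254 − 0.06660176·0.99778292) = 0.005157

x=52.510403 y=0.005157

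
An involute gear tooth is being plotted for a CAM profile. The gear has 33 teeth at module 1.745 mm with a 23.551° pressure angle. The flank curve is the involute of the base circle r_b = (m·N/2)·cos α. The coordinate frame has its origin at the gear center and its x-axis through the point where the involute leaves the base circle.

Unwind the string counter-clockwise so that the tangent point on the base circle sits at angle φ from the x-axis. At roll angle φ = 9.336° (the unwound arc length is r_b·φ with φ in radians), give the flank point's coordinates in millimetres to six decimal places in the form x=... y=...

x=26.742293 y=0.037962

pitch radius r_p = m·N/2 = 1.745·33/2 = 28.792500
base radius r_b = r_p·cos α = 28.792500·cos 23.551° = 26.394222
roll angle φ = 9.336° = 0.16294394 rad
x = r_b·(cos φ + φ·sin φ) = 26.394222·(0.98675398 + 0.16294394·0.16222385) = 26.742293
y = r_b·(sin φ − φ·cos φ) = 26.394222·(0.16222385 − 0.16294394·0.98675398) = 0.037962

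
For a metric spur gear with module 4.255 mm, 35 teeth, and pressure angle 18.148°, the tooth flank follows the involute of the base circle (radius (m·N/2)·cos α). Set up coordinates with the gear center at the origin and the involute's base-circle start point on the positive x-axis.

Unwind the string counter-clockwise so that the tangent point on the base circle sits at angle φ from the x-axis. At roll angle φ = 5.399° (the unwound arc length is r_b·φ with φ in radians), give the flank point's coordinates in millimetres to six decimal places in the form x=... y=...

x=71.071820 y=0.019717

pitch radius r_p = m·N/2 = 4.255·35/2 = 74.462500
base radius r_b = r_p·cos α = 74.462500·cos 18.148° = 70.758372
roll angle φ = 5.399° = 0.09423033 rad
x = r_b·(cos φ + φ·sin φ) = 70.758372·(0.99556361 + 0.09423033·0.09409094) = 71.071820
y = r_b·(sin φ − φ·cos φ) = 70.758372·(0.09409094 − 0.09423033·0.99556361) = 0.019717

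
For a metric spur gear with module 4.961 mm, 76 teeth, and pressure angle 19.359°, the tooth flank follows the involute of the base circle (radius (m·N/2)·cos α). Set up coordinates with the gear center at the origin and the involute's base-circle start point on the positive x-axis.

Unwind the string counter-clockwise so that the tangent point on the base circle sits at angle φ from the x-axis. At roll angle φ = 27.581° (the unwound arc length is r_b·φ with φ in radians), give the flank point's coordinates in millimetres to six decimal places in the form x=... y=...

x=197.287982 y=6.461301

pitch radius r_p = m·N/2 = 4.961·76/2 = 188.518000
base radius r_b = r_p·cos α = 188.518000·cos 19.359° = 177.859212
roll angle φ = 27.581° = 0.48137926 rad
x = r_b·(cos φ + φ·sin φ) = 177.859212·(0.88635717 + 0.48137926·0.46300213) = 197.287982
y = r_b·(sin φ − φ·cos φ) = 177.859212·(0.46300213 − 0.48137926·0.88635717) = 6.461301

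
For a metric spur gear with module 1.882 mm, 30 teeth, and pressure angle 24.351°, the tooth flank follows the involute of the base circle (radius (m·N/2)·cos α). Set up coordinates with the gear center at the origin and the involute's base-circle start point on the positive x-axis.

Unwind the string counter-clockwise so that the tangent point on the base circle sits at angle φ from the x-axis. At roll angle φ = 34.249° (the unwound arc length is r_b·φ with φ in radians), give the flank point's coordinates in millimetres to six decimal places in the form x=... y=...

x=29.910998 y=1.766458

pitch radius r_p = m·N/2 = 1.882·30/2 = 28.230000
base radius r_b = r_p·cos α = 28.230000·cos 24.351° = 25.718564
roll angle φ = 34.249° = 0.59775782 rad
x = r_b·(cos φ + φ·sin φ) = 25.718564·(0.82659957 + 0.59775782·0.56279050) = 29.910998
y = r_b·(sin φ − φ·cos φ) = 25.718564·(0.56279050 − 0.59775782·0.82659957) = 1.766458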